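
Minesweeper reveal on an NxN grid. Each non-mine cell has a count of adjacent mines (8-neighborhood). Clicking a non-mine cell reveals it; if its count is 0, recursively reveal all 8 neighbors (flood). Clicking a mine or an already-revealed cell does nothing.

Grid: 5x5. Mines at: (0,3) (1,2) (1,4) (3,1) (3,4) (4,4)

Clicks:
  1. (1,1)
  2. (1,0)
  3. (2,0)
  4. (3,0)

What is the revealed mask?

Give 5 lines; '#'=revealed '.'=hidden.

Answer: ##...
##...
##...
#....
.....

Derivation:
Click 1 (1,1) count=1: revealed 1 new [(1,1)] -> total=1
Click 2 (1,0) count=0: revealed 5 new [(0,0) (0,1) (1,0) (2,0) (2,1)] -> total=6
Click 3 (2,0) count=1: revealed 0 new [(none)] -> total=6
Click 4 (3,0) count=1: revealed 1 new [(3,0)] -> total=7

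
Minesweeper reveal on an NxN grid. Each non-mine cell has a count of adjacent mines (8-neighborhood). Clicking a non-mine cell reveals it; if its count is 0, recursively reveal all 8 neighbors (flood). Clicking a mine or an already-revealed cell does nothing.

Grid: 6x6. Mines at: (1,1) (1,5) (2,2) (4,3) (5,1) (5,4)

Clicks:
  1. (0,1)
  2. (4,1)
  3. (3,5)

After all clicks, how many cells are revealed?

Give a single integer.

Click 1 (0,1) count=1: revealed 1 new [(0,1)] -> total=1
Click 2 (4,1) count=1: revealed 1 new [(4,1)] -> total=2
Click 3 (3,5) count=0: revealed 6 new [(2,4) (2,5) (3,4) (3,5) (4,4) (4,5)] -> total=8

Answer: 8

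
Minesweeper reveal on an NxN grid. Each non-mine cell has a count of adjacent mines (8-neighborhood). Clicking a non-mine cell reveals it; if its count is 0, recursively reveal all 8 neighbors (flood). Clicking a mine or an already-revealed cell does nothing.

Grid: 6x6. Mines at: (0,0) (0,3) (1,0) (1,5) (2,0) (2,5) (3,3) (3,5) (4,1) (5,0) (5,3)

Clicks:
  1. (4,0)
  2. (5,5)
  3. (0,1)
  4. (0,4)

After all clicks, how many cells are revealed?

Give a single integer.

Answer: 7

Derivation:
Click 1 (4,0) count=2: revealed 1 new [(4,0)] -> total=1
Click 2 (5,5) count=0: revealed 4 new [(4,4) (4,5) (5,4) (5,5)] -> total=5
Click 3 (0,1) count=2: revealed 1 new [(0,1)] -> total=6
Click 4 (0,4) count=2: revealed 1 new [(0,4)] -> total=7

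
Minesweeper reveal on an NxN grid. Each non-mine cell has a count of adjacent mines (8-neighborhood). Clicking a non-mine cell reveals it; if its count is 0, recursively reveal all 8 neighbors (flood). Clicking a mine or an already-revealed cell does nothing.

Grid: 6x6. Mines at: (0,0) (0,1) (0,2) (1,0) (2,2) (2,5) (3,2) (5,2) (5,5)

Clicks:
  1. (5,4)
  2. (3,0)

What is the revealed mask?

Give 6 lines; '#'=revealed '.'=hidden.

Click 1 (5,4) count=1: revealed 1 new [(5,4)] -> total=1
Click 2 (3,0) count=0: revealed 8 new [(2,0) (2,1) (3,0) (3,1) (4,0) (4,1) (5,0) (5,1)] -> total=9

Answer: ......
......
##....
##....
##....
##..#.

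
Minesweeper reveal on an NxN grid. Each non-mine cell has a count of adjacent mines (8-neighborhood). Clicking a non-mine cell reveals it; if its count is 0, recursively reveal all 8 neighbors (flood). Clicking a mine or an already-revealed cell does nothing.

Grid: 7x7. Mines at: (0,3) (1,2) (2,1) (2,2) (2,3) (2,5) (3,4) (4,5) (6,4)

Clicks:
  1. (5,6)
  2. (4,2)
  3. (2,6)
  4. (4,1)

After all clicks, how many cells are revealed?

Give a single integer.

Answer: 18

Derivation:
Click 1 (5,6) count=1: revealed 1 new [(5,6)] -> total=1
Click 2 (4,2) count=0: revealed 16 new [(3,0) (3,1) (3,2) (3,3) (4,0) (4,1) (4,2) (4,3) (5,0) (5,1) (5,2) (5,3) (6,0) (6,1) (6,2) (6,3)] -> total=17
Click 3 (2,6) count=1: revealed 1 new [(2,6)] -> total=18
Click 4 (4,1) count=0: revealed 0 new [(none)] -> total=18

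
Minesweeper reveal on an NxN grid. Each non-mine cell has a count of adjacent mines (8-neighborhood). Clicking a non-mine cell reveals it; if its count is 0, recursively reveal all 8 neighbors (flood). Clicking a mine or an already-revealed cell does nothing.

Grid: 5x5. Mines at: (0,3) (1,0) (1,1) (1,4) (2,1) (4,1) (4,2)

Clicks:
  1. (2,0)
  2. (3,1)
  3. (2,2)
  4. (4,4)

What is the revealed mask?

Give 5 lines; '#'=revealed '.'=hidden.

Answer: .....
.....
#.###
.#.##
...##

Derivation:
Click 1 (2,0) count=3: revealed 1 new [(2,0)] -> total=1
Click 2 (3,1) count=3: revealed 1 new [(3,1)] -> total=2
Click 3 (2,2) count=2: revealed 1 new [(2,2)] -> total=3
Click 4 (4,4) count=0: revealed 6 new [(2,3) (2,4) (3,3) (3,4) (4,3) (4,4)] -> total=9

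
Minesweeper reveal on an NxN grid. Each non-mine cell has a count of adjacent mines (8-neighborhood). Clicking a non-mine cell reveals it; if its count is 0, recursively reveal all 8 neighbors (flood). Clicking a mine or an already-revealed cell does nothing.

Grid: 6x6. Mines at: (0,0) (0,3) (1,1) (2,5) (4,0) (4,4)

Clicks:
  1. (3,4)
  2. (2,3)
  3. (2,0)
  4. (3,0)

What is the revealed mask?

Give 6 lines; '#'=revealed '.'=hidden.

Answer: ......
..###.
#####.
#####.
.###..
.###..

Derivation:
Click 1 (3,4) count=2: revealed 1 new [(3,4)] -> total=1
Click 2 (2,3) count=0: revealed 16 new [(1,2) (1,3) (1,4) (2,1) (2,2) (2,3) (2,4) (3,1) (3,2) (3,3) (4,1) (4,2) (4,3) (5,1) (5,2) (5,3)] -> total=17
Click 3 (2,0) count=1: revealed 1 new [(2,0)] -> total=18
Click 4 (3,0) count=1: revealed 1 new [(3,0)] -> total=19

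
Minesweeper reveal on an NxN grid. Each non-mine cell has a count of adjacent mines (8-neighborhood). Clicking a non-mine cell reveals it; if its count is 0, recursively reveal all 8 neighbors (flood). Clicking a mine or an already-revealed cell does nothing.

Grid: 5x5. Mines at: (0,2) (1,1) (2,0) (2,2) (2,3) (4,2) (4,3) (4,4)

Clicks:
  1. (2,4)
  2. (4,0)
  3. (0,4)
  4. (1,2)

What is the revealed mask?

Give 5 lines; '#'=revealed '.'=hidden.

Click 1 (2,4) count=1: revealed 1 new [(2,4)] -> total=1
Click 2 (4,0) count=0: revealed 4 new [(3,0) (3,1) (4,0) (4,1)] -> total=5
Click 3 (0,4) count=0: revealed 4 new [(0,3) (0,4) (1,3) (1,4)] -> total=9
Click 4 (1,2) count=4: revealed 1 new [(1,2)] -> total=10

Answer: ...##
..###
....#
##...
##...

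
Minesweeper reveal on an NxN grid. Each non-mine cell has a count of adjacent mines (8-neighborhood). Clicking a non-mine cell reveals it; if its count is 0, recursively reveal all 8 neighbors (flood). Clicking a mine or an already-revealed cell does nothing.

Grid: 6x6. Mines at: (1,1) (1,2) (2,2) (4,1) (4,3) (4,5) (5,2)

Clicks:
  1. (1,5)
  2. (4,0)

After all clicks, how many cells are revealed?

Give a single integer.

Click 1 (1,5) count=0: revealed 12 new [(0,3) (0,4) (0,5) (1,3) (1,4) (1,5) (2,3) (2,4) (2,5) (3,3) (3,4) (3,5)] -> total=12
Click 2 (4,0) count=1: revealed 1 new [(4,0)] -> total=13

Answer: 13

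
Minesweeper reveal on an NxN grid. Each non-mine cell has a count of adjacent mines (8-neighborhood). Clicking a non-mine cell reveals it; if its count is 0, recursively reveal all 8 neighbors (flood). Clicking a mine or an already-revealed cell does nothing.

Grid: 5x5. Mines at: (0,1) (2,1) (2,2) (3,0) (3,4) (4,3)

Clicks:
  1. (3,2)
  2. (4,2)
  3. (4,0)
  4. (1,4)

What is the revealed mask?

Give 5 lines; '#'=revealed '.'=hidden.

Click 1 (3,2) count=3: revealed 1 new [(3,2)] -> total=1
Click 2 (4,2) count=1: revealed 1 new [(4,2)] -> total=2
Click 3 (4,0) count=1: revealed 1 new [(4,0)] -> total=3
Click 4 (1,4) count=0: revealed 8 new [(0,2) (0,3) (0,4) (1,2) (1,3) (1,4) (2,3) (2,4)] -> total=11

Answer: ..###
..###
...##
..#..
#.#..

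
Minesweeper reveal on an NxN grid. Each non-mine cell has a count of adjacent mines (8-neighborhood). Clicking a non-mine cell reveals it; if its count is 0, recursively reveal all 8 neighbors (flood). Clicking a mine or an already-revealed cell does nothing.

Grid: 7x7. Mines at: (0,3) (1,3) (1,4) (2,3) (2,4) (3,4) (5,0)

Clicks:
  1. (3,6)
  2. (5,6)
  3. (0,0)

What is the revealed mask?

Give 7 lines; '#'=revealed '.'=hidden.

Click 1 (3,6) count=0: revealed 40 new [(0,0) (0,1) (0,2) (0,5) (0,6) (1,0) (1,1) (1,2) (1,5) (1,6) (2,0) (2,1) (2,2) (2,5) (2,6) (3,0) (3,1) (3,2) (3,3) (3,5) (3,6) (4,0) (4,1) (4,2) (4,3) (4,4) (4,5) (4,6) (5,1) (5,2) (5,3) (5,4) (5,5) (5,6) (6,1) (6,2) (6,3) (6,4) (6,5) (6,6)] -> total=40
Click 2 (5,6) count=0: revealed 0 new [(none)] -> total=40
Click 3 (0,0) count=0: revealed 0 new [(none)] -> total=40

Answer: ###..##
###..##
###..##
####.##
#######
.######
.######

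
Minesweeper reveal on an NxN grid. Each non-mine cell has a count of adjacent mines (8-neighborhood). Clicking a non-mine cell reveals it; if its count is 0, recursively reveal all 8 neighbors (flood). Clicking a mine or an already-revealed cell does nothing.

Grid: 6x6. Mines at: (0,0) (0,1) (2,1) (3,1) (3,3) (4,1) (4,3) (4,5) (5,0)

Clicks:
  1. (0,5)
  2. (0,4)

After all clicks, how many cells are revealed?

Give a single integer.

Click 1 (0,5) count=0: revealed 14 new [(0,2) (0,3) (0,4) (0,5) (1,2) (1,3) (1,4) (1,5) (2,2) (2,3) (2,4) (2,5) (3,4) (3,5)] -> total=14
Click 2 (0,4) count=0: revealed 0 new [(none)] -> total=14

Answer: 14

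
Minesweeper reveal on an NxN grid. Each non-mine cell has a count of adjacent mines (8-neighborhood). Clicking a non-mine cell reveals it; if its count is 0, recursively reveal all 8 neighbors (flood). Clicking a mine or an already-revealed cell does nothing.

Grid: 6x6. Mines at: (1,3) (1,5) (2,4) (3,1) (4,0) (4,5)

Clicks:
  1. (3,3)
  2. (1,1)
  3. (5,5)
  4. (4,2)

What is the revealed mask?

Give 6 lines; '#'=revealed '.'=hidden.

Click 1 (3,3) count=1: revealed 1 new [(3,3)] -> total=1
Click 2 (1,1) count=0: revealed 9 new [(0,0) (0,1) (0,2) (1,0) (1,1) (1,2) (2,0) (2,1) (2,2)] -> total=10
Click 3 (5,5) count=1: revealed 1 new [(5,5)] -> total=11
Click 4 (4,2) count=1: revealed 1 new [(4,2)] -> total=12

Answer: ###...
###...
###...
...#..
..#...
.....#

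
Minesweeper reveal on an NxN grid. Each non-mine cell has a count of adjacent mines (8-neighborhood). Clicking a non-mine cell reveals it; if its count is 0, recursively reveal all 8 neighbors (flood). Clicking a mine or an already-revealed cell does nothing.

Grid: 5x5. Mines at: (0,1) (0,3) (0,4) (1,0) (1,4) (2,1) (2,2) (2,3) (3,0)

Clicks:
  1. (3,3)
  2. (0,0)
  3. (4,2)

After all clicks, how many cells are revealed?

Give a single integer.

Click 1 (3,3) count=2: revealed 1 new [(3,3)] -> total=1
Click 2 (0,0) count=2: revealed 1 new [(0,0)] -> total=2
Click 3 (4,2) count=0: revealed 7 new [(3,1) (3,2) (3,4) (4,1) (4,2) (4,3) (4,4)] -> total=9

Answer: 9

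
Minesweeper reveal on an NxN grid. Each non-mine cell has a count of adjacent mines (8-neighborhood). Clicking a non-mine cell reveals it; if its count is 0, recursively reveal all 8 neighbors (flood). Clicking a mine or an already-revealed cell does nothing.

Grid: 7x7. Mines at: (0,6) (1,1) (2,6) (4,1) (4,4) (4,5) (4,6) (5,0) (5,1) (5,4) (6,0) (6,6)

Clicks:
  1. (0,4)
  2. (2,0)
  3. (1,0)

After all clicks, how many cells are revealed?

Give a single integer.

Answer: 18

Derivation:
Click 1 (0,4) count=0: revealed 16 new [(0,2) (0,3) (0,4) (0,5) (1,2) (1,3) (1,4) (1,5) (2,2) (2,3) (2,4) (2,5) (3,2) (3,3) (3,4) (3,5)] -> total=16
Click 2 (2,0) count=1: revealed 1 new [(2,0)] -> total=17
Click 3 (1,0) count=1: revealed 1 new [(1,0)] -> total=18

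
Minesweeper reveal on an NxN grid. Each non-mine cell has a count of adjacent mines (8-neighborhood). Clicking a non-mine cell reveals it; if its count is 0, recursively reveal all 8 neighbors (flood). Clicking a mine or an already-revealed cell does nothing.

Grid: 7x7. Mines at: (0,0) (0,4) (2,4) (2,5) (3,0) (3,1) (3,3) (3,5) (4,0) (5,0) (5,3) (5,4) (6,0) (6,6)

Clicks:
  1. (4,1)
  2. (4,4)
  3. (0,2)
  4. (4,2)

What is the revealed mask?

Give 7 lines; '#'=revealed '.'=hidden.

Click 1 (4,1) count=4: revealed 1 new [(4,1)] -> total=1
Click 2 (4,4) count=4: revealed 1 new [(4,4)] -> total=2
Click 3 (0,2) count=0: revealed 9 new [(0,1) (0,2) (0,3) (1,1) (1,2) (1,3) (2,1) (2,2) (2,3)] -> total=11
Click 4 (4,2) count=3: revealed 1 new [(4,2)] -> total=12

Answer: .###...
.###...
.###...
.......
.##.#..
.......
.......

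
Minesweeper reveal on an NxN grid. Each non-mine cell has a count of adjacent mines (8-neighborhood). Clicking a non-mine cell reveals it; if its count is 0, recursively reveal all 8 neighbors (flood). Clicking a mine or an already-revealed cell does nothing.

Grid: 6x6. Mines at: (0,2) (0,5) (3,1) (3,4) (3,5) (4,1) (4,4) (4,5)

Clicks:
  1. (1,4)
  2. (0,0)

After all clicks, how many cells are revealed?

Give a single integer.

Click 1 (1,4) count=1: revealed 1 new [(1,4)] -> total=1
Click 2 (0,0) count=0: revealed 6 new [(0,0) (0,1) (1,0) (1,1) (2,0) (2,1)] -> total=7

Answer: 7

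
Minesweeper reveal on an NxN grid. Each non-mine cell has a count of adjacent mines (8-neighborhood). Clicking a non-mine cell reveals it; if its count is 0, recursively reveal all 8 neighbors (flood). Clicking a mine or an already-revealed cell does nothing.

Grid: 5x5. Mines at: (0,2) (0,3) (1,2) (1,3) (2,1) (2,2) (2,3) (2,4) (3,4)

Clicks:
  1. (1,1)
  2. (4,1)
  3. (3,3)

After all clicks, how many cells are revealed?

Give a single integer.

Answer: 9

Derivation:
Click 1 (1,1) count=4: revealed 1 new [(1,1)] -> total=1
Click 2 (4,1) count=0: revealed 8 new [(3,0) (3,1) (3,2) (3,3) (4,0) (4,1) (4,2) (4,3)] -> total=9
Click 3 (3,3) count=4: revealed 0 new [(none)] -> total=9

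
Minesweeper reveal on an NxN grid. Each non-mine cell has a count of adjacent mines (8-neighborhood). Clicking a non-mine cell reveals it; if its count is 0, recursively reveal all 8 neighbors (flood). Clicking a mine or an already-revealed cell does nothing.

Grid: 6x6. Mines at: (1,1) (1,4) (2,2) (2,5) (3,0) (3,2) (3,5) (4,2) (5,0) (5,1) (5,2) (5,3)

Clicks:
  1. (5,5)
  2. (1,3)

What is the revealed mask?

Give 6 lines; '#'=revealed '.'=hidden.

Answer: ......
...#..
......
......
....##
....##

Derivation:
Click 1 (5,5) count=0: revealed 4 new [(4,4) (4,5) (5,4) (5,5)] -> total=4
Click 2 (1,3) count=2: revealed 1 new [(1,3)] -> total=5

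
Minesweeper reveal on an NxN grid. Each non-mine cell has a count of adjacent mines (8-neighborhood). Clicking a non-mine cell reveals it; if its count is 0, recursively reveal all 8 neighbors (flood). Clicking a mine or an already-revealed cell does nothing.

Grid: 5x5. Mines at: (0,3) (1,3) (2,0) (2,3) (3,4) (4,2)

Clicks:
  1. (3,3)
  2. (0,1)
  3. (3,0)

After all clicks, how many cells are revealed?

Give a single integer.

Answer: 8

Derivation:
Click 1 (3,3) count=3: revealed 1 new [(3,3)] -> total=1
Click 2 (0,1) count=0: revealed 6 new [(0,0) (0,1) (0,2) (1,0) (1,1) (1,2)] -> total=7
Click 3 (3,0) count=1: revealed 1 new [(3,0)] -> total=8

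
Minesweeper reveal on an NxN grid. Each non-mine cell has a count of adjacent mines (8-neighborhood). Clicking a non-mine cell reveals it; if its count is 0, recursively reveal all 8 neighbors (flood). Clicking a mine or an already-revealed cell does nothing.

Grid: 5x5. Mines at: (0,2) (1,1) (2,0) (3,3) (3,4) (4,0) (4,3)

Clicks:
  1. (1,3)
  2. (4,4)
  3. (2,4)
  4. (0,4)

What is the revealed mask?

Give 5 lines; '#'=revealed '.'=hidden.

Click 1 (1,3) count=1: revealed 1 new [(1,3)] -> total=1
Click 2 (4,4) count=3: revealed 1 new [(4,4)] -> total=2
Click 3 (2,4) count=2: revealed 1 new [(2,4)] -> total=3
Click 4 (0,4) count=0: revealed 4 new [(0,3) (0,4) (1,4) (2,3)] -> total=7

Answer: ...##
...##
...##
.....
....#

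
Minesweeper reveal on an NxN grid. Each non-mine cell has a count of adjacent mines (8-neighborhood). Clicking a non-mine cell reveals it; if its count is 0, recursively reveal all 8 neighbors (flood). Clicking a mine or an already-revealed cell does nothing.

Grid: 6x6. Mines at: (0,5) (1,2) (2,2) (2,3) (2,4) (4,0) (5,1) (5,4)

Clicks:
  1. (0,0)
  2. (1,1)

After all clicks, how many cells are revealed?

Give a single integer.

Click 1 (0,0) count=0: revealed 8 new [(0,0) (0,1) (1,0) (1,1) (2,0) (2,1) (3,0) (3,1)] -> total=8
Click 2 (1,1) count=2: revealed 0 new [(none)] -> total=8

Answer: 8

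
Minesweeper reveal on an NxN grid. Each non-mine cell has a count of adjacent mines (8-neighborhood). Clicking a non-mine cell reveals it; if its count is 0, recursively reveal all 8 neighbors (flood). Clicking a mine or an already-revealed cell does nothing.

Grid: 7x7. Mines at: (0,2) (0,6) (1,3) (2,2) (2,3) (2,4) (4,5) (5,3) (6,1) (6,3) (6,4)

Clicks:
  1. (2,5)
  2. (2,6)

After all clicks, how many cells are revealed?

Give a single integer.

Answer: 6

Derivation:
Click 1 (2,5) count=1: revealed 1 new [(2,5)] -> total=1
Click 2 (2,6) count=0: revealed 5 new [(1,5) (1,6) (2,6) (3,5) (3,6)] -> total=6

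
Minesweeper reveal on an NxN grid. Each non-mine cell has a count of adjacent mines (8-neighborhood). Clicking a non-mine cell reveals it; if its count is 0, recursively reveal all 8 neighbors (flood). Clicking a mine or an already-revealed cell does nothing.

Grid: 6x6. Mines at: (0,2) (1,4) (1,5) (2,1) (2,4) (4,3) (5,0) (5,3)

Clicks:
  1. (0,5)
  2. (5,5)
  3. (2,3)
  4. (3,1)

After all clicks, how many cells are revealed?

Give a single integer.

Click 1 (0,5) count=2: revealed 1 new [(0,5)] -> total=1
Click 2 (5,5) count=0: revealed 6 new [(3,4) (3,5) (4,4) (4,5) (5,4) (5,5)] -> total=7
Click 3 (2,3) count=2: revealed 1 new [(2,3)] -> total=8
Click 4 (3,1) count=1: revealed 1 new [(3,1)] -> total=9

Answer: 9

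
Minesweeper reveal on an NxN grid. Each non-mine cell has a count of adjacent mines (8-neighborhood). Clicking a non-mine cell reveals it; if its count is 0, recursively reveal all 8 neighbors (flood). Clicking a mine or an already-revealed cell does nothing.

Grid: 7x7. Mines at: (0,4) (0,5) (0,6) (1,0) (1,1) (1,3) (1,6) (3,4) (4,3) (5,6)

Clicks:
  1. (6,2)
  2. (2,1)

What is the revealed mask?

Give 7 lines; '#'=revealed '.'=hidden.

Answer: .......
.......
###....
###....
###....
######.
######.

Derivation:
Click 1 (6,2) count=0: revealed 21 new [(2,0) (2,1) (2,2) (3,0) (3,1) (3,2) (4,0) (4,1) (4,2) (5,0) (5,1) (5,2) (5,3) (5,4) (5,5) (6,0) (6,1) (6,2) (6,3) (6,4) (6,5)] -> total=21
Click 2 (2,1) count=2: revealed 0 new [(none)] -> total=21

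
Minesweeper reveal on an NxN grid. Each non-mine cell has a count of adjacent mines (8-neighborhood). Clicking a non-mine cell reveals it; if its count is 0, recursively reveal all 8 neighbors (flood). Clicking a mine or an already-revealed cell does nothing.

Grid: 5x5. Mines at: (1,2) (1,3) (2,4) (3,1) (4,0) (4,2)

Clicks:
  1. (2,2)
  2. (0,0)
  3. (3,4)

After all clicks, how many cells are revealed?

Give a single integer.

Answer: 8

Derivation:
Click 1 (2,2) count=3: revealed 1 new [(2,2)] -> total=1
Click 2 (0,0) count=0: revealed 6 new [(0,0) (0,1) (1,0) (1,1) (2,0) (2,1)] -> total=7
Click 3 (3,4) count=1: revealed 1 new [(3,4)] -> total=8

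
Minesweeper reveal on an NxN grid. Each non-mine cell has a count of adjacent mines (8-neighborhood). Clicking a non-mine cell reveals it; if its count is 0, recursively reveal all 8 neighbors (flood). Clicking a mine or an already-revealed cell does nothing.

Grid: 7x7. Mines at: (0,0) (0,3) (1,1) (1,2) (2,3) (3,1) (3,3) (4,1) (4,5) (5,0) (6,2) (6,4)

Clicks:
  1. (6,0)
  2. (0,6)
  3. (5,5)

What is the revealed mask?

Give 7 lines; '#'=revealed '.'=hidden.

Click 1 (6,0) count=1: revealed 1 new [(6,0)] -> total=1
Click 2 (0,6) count=0: revealed 12 new [(0,4) (0,5) (0,6) (1,4) (1,5) (1,6) (2,4) (2,5) (2,6) (3,4) (3,5) (3,6)] -> total=13
Click 3 (5,5) count=2: revealed 1 new [(5,5)] -> total=14

Answer: ....###
....###
....###
....###
.......
.....#.
#......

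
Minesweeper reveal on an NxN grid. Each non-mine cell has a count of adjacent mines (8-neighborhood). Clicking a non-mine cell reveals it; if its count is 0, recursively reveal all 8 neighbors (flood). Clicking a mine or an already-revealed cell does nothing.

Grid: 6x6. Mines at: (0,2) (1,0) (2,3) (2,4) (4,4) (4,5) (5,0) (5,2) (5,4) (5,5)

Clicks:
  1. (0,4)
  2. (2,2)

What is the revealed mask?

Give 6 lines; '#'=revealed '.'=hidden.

Click 1 (0,4) count=0: revealed 6 new [(0,3) (0,4) (0,5) (1,3) (1,4) (1,5)] -> total=6
Click 2 (2,2) count=1: revealed 1 new [(2,2)] -> total=7

Answer: ...###
...###
..#...
......
......
......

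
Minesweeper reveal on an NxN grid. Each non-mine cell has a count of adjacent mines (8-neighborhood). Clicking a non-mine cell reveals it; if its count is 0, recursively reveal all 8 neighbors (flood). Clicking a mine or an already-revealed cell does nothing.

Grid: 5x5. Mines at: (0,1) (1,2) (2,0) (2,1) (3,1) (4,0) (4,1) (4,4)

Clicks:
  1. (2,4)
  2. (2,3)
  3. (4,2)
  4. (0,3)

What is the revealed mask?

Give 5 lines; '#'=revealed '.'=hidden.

Click 1 (2,4) count=0: revealed 8 new [(0,3) (0,4) (1,3) (1,4) (2,3) (2,4) (3,3) (3,4)] -> total=8
Click 2 (2,3) count=1: revealed 0 new [(none)] -> total=8
Click 3 (4,2) count=2: revealed 1 new [(4,2)] -> total=9
Click 4 (0,3) count=1: revealed 0 new [(none)] -> total=9

Answer: ...##
...##
...##
...##
..#..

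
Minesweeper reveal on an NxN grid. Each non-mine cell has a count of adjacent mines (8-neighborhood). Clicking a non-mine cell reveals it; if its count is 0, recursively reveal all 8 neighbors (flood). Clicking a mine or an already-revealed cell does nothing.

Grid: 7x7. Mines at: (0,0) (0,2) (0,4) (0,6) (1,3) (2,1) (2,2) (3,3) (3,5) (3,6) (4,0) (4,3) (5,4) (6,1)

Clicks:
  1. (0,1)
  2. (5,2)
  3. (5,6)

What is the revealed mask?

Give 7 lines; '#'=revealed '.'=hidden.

Click 1 (0,1) count=2: revealed 1 new [(0,1)] -> total=1
Click 2 (5,2) count=2: revealed 1 new [(5,2)] -> total=2
Click 3 (5,6) count=0: revealed 6 new [(4,5) (4,6) (5,5) (5,6) (6,5) (6,6)] -> total=8

Answer: .#.....
.......
.......
.......
.....##
..#..##
.....##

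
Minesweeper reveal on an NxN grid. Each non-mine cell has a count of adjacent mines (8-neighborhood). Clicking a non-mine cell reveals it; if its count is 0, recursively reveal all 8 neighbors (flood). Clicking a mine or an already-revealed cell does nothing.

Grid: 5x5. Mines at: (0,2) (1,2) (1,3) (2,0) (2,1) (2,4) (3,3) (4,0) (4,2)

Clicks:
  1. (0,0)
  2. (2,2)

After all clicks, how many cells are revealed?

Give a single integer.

Answer: 5

Derivation:
Click 1 (0,0) count=0: revealed 4 new [(0,0) (0,1) (1,0) (1,1)] -> total=4
Click 2 (2,2) count=4: revealed 1 new [(2,2)] -> total=5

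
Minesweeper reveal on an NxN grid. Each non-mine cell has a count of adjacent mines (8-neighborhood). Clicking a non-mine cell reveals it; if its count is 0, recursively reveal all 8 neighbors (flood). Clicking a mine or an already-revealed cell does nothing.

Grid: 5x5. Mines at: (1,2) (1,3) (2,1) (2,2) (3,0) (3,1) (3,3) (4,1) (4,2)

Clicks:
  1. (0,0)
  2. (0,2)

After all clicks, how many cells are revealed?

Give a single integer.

Answer: 5

Derivation:
Click 1 (0,0) count=0: revealed 4 new [(0,0) (0,1) (1,0) (1,1)] -> total=4
Click 2 (0,2) count=2: revealed 1 new [(0,2)] -> total=5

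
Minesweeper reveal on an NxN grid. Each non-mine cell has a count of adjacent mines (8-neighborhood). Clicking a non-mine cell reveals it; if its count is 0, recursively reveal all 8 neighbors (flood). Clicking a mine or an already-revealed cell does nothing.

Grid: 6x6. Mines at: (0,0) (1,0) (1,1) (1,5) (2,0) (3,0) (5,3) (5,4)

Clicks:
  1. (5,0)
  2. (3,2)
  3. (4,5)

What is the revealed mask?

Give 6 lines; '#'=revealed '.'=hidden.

Answer: ..###.
..###.
.#####
.#####
######
###...

Derivation:
Click 1 (5,0) count=0: revealed 6 new [(4,0) (4,1) (4,2) (5,0) (5,1) (5,2)] -> total=6
Click 2 (3,2) count=0: revealed 19 new [(0,2) (0,3) (0,4) (1,2) (1,3) (1,4) (2,1) (2,2) (2,3) (2,4) (2,5) (3,1) (3,2) (3,3) (3,4) (3,5) (4,3) (4,4) (4,5)] -> total=25
Click 3 (4,5) count=1: revealed 0 new [(none)] -> total=25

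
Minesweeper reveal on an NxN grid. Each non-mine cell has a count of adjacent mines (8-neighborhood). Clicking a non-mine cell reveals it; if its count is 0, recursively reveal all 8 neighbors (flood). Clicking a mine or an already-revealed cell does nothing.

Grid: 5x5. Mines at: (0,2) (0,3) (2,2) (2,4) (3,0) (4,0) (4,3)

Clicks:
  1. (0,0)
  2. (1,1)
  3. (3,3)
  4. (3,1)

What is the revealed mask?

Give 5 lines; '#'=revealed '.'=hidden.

Click 1 (0,0) count=0: revealed 6 new [(0,0) (0,1) (1,0) (1,1) (2,0) (2,1)] -> total=6
Click 2 (1,1) count=2: revealed 0 new [(none)] -> total=6
Click 3 (3,3) count=3: revealed 1 new [(3,3)] -> total=7
Click 4 (3,1) count=3: revealed 1 new [(3,1)] -> total=8

Answer: ##...
##...
##...
.#.#.
.....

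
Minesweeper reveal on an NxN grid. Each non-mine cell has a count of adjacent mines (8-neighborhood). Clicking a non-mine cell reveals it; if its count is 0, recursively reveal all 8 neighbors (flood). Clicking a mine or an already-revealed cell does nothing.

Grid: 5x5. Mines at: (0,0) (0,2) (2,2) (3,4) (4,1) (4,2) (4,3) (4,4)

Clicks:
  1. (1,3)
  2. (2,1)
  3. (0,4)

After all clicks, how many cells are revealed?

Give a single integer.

Answer: 7

Derivation:
Click 1 (1,3) count=2: revealed 1 new [(1,3)] -> total=1
Click 2 (2,1) count=1: revealed 1 new [(2,1)] -> total=2
Click 3 (0,4) count=0: revealed 5 new [(0,3) (0,4) (1,4) (2,3) (2,4)] -> total=7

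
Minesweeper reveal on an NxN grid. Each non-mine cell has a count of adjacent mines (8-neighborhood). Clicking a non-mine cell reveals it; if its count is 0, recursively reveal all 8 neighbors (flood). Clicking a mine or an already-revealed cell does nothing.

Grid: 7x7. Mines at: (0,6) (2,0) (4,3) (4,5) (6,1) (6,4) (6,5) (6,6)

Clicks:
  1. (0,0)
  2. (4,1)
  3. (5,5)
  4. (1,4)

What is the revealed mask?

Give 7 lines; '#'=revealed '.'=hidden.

Answer: ######.
#######
.######
#######
###....
###..#.
.......

Derivation:
Click 1 (0,0) count=0: revealed 25 new [(0,0) (0,1) (0,2) (0,3) (0,4) (0,5) (1,0) (1,1) (1,2) (1,3) (1,4) (1,5) (1,6) (2,1) (2,2) (2,3) (2,4) (2,5) (2,6) (3,1) (3,2) (3,3) (3,4) (3,5) (3,6)] -> total=25
Click 2 (4,1) count=0: revealed 7 new [(3,0) (4,0) (4,1) (4,2) (5,0) (5,1) (5,2)] -> total=32
Click 3 (5,5) count=4: revealed 1 new [(5,5)] -> total=33
Click 4 (1,4) count=0: revealed 0 new [(none)] -> total=33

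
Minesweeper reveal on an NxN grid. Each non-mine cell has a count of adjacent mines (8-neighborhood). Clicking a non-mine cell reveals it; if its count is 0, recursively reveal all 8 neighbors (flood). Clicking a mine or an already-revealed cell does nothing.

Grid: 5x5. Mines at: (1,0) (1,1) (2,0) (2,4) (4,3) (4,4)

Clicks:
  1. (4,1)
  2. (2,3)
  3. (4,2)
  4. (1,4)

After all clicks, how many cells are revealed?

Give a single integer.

Answer: 8

Derivation:
Click 1 (4,1) count=0: revealed 6 new [(3,0) (3,1) (3,2) (4,0) (4,1) (4,2)] -> total=6
Click 2 (2,3) count=1: revealed 1 new [(2,3)] -> total=7
Click 3 (4,2) count=1: revealed 0 new [(none)] -> total=7
Click 4 (1,4) count=1: revealed 1 new [(1,4)] -> total=8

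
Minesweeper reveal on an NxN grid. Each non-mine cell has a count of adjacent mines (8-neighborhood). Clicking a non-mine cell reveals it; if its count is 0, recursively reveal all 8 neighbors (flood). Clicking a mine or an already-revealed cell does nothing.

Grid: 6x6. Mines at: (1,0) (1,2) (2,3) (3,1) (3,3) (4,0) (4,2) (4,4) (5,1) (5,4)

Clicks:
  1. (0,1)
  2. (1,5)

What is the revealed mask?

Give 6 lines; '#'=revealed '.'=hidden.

Click 1 (0,1) count=2: revealed 1 new [(0,1)] -> total=1
Click 2 (1,5) count=0: revealed 10 new [(0,3) (0,4) (0,5) (1,3) (1,4) (1,5) (2,4) (2,5) (3,4) (3,5)] -> total=11

Answer: .#.###
...###
....##
....##
......
......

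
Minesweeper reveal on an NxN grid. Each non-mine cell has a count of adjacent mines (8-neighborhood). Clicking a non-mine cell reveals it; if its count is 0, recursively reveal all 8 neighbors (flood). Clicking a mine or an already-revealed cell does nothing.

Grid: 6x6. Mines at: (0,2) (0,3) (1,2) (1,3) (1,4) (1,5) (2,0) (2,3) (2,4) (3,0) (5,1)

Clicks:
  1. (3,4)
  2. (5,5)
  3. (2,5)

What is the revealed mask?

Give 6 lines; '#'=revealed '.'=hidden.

Answer: ......
......
.....#
..####
..####
..####

Derivation:
Click 1 (3,4) count=2: revealed 1 new [(3,4)] -> total=1
Click 2 (5,5) count=0: revealed 11 new [(3,2) (3,3) (3,5) (4,2) (4,3) (4,4) (4,5) (5,2) (5,3) (5,4) (5,5)] -> total=12
Click 3 (2,5) count=3: revealed 1 new [(2,5)] -> total=13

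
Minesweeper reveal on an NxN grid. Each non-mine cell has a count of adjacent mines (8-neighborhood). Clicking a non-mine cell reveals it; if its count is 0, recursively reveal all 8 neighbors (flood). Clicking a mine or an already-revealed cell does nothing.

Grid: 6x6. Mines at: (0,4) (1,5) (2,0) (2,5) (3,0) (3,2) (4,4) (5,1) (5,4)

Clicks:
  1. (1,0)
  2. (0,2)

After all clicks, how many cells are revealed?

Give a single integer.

Answer: 11

Derivation:
Click 1 (1,0) count=1: revealed 1 new [(1,0)] -> total=1
Click 2 (0,2) count=0: revealed 10 new [(0,0) (0,1) (0,2) (0,3) (1,1) (1,2) (1,3) (2,1) (2,2) (2,3)] -> total=11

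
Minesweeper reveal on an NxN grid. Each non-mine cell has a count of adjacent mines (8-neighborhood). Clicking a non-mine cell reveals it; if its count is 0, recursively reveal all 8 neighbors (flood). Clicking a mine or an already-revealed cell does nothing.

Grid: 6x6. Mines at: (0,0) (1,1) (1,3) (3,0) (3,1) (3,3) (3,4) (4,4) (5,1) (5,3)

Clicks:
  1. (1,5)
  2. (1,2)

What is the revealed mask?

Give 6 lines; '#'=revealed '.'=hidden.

Click 1 (1,5) count=0: revealed 6 new [(0,4) (0,5) (1,4) (1,5) (2,4) (2,5)] -> total=6
Click 2 (1,2) count=2: revealed 1 new [(1,2)] -> total=7

Answer: ....##
..#.##
....##
......
......
......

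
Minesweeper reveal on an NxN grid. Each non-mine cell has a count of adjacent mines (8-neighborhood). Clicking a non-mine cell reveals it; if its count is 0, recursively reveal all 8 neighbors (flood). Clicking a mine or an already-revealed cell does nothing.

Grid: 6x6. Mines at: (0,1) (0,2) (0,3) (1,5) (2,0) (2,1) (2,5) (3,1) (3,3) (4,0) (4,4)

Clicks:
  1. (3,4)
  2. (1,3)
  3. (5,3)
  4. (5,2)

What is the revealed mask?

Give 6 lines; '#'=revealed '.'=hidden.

Answer: ......
...#..
......
....#.
.###..
.###..

Derivation:
Click 1 (3,4) count=3: revealed 1 new [(3,4)] -> total=1
Click 2 (1,3) count=2: revealed 1 new [(1,3)] -> total=2
Click 3 (5,3) count=1: revealed 1 new [(5,3)] -> total=3
Click 4 (5,2) count=0: revealed 5 new [(4,1) (4,2) (4,3) (5,1) (5,2)] -> total=8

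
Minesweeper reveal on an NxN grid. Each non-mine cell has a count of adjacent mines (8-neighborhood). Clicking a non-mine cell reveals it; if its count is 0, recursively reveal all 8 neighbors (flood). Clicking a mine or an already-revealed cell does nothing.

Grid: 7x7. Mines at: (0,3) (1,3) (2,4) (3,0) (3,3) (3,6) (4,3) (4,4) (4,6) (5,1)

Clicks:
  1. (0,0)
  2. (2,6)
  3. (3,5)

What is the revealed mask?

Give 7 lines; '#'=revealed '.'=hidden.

Answer: ###....
###....
###...#
.....#.
.......
.......
.......

Derivation:
Click 1 (0,0) count=0: revealed 9 new [(0,0) (0,1) (0,2) (1,0) (1,1) (1,2) (2,0) (2,1) (2,2)] -> total=9
Click 2 (2,6) count=1: revealed 1 new [(2,6)] -> total=10
Click 3 (3,5) count=4: revealed 1 new [(3,5)] -> total=11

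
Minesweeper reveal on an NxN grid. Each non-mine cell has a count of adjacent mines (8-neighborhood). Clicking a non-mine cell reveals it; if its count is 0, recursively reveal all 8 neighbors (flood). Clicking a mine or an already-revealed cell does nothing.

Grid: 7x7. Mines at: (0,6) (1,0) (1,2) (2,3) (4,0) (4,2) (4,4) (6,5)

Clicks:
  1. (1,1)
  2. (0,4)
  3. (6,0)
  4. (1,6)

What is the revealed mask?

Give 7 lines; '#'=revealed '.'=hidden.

Answer: ...###.
.#.####
.......
.......
.......
#####..
#####..

Derivation:
Click 1 (1,1) count=2: revealed 1 new [(1,1)] -> total=1
Click 2 (0,4) count=0: revealed 6 new [(0,3) (0,4) (0,5) (1,3) (1,4) (1,5)] -> total=7
Click 3 (6,0) count=0: revealed 10 new [(5,0) (5,1) (5,2) (5,3) (5,4) (6,0) (6,1) (6,2) (6,3) (6,4)] -> total=17
Click 4 (1,6) count=1: revealed 1 new [(1,6)] -> total=18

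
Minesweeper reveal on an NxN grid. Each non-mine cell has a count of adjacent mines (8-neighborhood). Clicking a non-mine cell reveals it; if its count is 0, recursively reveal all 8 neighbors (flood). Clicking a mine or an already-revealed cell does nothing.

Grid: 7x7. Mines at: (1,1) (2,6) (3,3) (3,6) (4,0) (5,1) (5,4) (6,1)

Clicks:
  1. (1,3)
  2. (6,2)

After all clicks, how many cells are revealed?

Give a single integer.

Answer: 15

Derivation:
Click 1 (1,3) count=0: revealed 14 new [(0,2) (0,3) (0,4) (0,5) (0,6) (1,2) (1,3) (1,4) (1,5) (1,6) (2,2) (2,3) (2,4) (2,5)] -> total=14
Click 2 (6,2) count=2: revealed 1 new [(6,2)] -> total=15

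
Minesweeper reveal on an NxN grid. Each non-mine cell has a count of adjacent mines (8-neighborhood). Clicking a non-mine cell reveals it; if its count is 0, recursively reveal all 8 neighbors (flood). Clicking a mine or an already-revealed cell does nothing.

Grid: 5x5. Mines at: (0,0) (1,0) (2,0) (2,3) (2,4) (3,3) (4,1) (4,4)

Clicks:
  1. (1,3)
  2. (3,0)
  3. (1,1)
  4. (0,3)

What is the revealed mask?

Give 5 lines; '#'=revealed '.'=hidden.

Answer: .####
.####
.....
#....
.....

Derivation:
Click 1 (1,3) count=2: revealed 1 new [(1,3)] -> total=1
Click 2 (3,0) count=2: revealed 1 new [(3,0)] -> total=2
Click 3 (1,1) count=3: revealed 1 new [(1,1)] -> total=3
Click 4 (0,3) count=0: revealed 6 new [(0,1) (0,2) (0,3) (0,4) (1,2) (1,4)] -> total=9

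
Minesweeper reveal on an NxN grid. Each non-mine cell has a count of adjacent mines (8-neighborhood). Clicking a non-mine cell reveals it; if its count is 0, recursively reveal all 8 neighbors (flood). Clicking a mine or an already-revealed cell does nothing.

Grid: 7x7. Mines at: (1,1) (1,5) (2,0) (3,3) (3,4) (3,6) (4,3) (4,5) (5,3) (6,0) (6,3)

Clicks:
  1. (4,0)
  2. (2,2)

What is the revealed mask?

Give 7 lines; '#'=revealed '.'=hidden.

Answer: .......
.......
..#....
###....
###....
###....
.......

Derivation:
Click 1 (4,0) count=0: revealed 9 new [(3,0) (3,1) (3,2) (4,0) (4,1) (4,2) (5,0) (5,1) (5,2)] -> total=9
Click 2 (2,2) count=2: revealed 1 new [(2,2)] -> total=10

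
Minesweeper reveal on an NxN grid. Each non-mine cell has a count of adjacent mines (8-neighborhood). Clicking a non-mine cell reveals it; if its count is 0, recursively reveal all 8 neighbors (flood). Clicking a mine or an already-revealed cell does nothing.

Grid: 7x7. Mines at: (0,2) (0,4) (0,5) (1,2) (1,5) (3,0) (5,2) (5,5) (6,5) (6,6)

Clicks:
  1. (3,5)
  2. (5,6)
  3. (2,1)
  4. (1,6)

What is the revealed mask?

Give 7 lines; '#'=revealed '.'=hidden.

Answer: .......
......#
.######
.######
.######
......#
.......

Derivation:
Click 1 (3,5) count=0: revealed 18 new [(2,1) (2,2) (2,3) (2,4) (2,5) (2,6) (3,1) (3,2) (3,3) (3,4) (3,5) (3,6) (4,1) (4,2) (4,3) (4,4) (4,5) (4,6)] -> total=18
Click 2 (5,6) count=3: revealed 1 new [(5,6)] -> total=19
Click 3 (2,1) count=2: revealed 0 new [(none)] -> total=19
Click 4 (1,6) count=2: revealed 1 new [(1,6)] -> total=20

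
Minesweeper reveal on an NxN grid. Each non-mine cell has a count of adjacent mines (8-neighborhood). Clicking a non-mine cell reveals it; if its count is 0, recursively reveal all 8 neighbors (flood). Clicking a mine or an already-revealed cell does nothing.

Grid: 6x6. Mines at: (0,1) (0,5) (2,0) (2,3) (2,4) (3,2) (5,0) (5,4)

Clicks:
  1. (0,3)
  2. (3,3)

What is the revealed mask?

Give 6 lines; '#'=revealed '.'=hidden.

Click 1 (0,3) count=0: revealed 6 new [(0,2) (0,3) (0,4) (1,2) (1,3) (1,4)] -> total=6
Click 2 (3,3) count=3: revealed 1 new [(3,3)] -> total=7

Answer: ..###.
..###.
......
...#..
......
......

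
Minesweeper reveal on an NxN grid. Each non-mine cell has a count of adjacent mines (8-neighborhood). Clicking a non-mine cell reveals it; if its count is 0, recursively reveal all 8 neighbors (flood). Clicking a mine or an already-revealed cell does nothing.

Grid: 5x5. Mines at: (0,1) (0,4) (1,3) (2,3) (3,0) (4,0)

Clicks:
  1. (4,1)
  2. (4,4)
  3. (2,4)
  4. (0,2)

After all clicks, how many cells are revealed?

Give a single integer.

Click 1 (4,1) count=2: revealed 1 new [(4,1)] -> total=1
Click 2 (4,4) count=0: revealed 7 new [(3,1) (3,2) (3,3) (3,4) (4,2) (4,3) (4,4)] -> total=8
Click 3 (2,4) count=2: revealed 1 new [(2,4)] -> total=9
Click 4 (0,2) count=2: revealed 1 new [(0,2)] -> total=10

Answer: 10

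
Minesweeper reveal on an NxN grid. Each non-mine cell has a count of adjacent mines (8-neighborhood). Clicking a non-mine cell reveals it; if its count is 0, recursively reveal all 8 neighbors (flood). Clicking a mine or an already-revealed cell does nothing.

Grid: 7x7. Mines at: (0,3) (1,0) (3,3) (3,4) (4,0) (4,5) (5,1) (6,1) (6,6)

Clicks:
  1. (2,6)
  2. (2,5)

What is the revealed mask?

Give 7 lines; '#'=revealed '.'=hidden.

Answer: ....###
....###
....###
.....##
.......
.......
.......

Derivation:
Click 1 (2,6) count=0: revealed 11 new [(0,4) (0,5) (0,6) (1,4) (1,5) (1,6) (2,4) (2,5) (2,6) (3,5) (3,6)] -> total=11
Click 2 (2,5) count=1: revealed 0 new [(none)] -> total=11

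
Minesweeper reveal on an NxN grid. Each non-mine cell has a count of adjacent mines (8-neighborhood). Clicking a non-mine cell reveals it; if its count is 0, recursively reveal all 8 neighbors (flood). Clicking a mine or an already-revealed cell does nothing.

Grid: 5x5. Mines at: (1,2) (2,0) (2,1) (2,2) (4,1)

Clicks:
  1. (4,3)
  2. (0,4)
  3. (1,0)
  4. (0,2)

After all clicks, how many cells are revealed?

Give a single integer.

Click 1 (4,3) count=0: revealed 12 new [(0,3) (0,4) (1,3) (1,4) (2,3) (2,4) (3,2) (3,3) (3,4) (4,2) (4,3) (4,4)] -> total=12
Click 2 (0,4) count=0: revealed 0 new [(none)] -> total=12
Click 3 (1,0) count=2: revealed 1 new [(1,0)] -> total=13
Click 4 (0,2) count=1: revealed 1 new [(0,2)] -> total=14

Answer: 14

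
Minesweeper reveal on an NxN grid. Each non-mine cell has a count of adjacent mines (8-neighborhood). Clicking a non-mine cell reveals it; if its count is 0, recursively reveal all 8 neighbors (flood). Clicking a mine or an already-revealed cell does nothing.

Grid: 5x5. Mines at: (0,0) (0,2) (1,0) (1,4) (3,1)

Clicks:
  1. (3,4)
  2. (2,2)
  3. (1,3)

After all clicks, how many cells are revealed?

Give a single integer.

Answer: 10

Derivation:
Click 1 (3,4) count=0: revealed 9 new [(2,2) (2,3) (2,4) (3,2) (3,3) (3,4) (4,2) (4,3) (4,4)] -> total=9
Click 2 (2,2) count=1: revealed 0 new [(none)] -> total=9
Click 3 (1,3) count=2: revealed 1 new [(1,3)] -> total=10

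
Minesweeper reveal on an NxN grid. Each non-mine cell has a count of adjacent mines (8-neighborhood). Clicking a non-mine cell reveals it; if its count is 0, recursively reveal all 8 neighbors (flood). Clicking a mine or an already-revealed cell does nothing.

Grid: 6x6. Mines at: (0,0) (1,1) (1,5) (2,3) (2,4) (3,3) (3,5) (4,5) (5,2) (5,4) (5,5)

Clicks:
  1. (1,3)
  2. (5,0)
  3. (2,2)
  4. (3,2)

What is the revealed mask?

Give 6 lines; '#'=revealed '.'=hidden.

Answer: ......
...#..
###...
###...
###...
##....

Derivation:
Click 1 (1,3) count=2: revealed 1 new [(1,3)] -> total=1
Click 2 (5,0) count=0: revealed 11 new [(2,0) (2,1) (2,2) (3,0) (3,1) (3,2) (4,0) (4,1) (4,2) (5,0) (5,1)] -> total=12
Click 3 (2,2) count=3: revealed 0 new [(none)] -> total=12
Click 4 (3,2) count=2: revealed 0 new [(none)] -> total=12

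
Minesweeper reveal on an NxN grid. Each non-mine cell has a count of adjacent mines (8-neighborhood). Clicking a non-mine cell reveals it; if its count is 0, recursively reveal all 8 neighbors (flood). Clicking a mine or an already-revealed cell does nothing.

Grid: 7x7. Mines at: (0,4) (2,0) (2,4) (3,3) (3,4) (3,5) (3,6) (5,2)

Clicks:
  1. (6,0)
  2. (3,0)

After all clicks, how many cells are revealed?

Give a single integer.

Answer: 8

Derivation:
Click 1 (6,0) count=0: revealed 8 new [(3,0) (3,1) (4,0) (4,1) (5,0) (5,1) (6,0) (6,1)] -> total=8
Click 2 (3,0) count=1: revealed 0 new [(none)] -> total=8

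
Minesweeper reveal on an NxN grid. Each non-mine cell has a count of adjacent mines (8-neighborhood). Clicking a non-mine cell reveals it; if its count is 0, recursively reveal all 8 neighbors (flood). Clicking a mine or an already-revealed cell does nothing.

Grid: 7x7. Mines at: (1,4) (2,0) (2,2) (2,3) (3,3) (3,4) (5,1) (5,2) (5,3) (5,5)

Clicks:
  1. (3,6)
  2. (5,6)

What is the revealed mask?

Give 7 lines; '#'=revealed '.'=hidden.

Answer: .....##
.....##
.....##
.....##
.....##
......#
.......

Derivation:
Click 1 (3,6) count=0: revealed 10 new [(0,5) (0,6) (1,5) (1,6) (2,5) (2,6) (3,5) (3,6) (4,5) (4,6)] -> total=10
Click 2 (5,6) count=1: revealed 1 new [(5,6)] -> total=11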